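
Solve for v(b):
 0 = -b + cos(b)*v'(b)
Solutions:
 v(b) = C1 + Integral(b/cos(b), b)


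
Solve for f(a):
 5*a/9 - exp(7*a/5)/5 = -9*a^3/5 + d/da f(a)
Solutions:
 f(a) = C1 + 9*a^4/20 + 5*a^2/18 - exp(7*a/5)/7


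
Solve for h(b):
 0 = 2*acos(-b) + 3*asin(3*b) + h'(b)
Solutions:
 h(b) = C1 - 2*b*acos(-b) - 3*b*asin(3*b) - sqrt(1 - 9*b^2) - 2*sqrt(1 - b^2)


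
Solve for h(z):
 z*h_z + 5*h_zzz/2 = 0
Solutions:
 h(z) = C1 + Integral(C2*airyai(-2^(1/3)*5^(2/3)*z/5) + C3*airybi(-2^(1/3)*5^(2/3)*z/5), z)


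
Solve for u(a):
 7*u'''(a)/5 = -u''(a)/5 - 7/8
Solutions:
 u(a) = C1 + C2*a + C3*exp(-a/7) - 35*a^2/16


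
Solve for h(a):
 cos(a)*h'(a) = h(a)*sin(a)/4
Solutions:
 h(a) = C1/cos(a)^(1/4)


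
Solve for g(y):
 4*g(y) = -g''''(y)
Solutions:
 g(y) = (C1*sin(y) + C2*cos(y))*exp(-y) + (C3*sin(y) + C4*cos(y))*exp(y)


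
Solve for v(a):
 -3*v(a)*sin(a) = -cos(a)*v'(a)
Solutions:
 v(a) = C1/cos(a)^3


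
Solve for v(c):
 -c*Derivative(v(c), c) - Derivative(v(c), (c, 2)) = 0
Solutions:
 v(c) = C1 + C2*erf(sqrt(2)*c/2)


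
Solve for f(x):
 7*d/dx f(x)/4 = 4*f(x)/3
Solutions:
 f(x) = C1*exp(16*x/21)


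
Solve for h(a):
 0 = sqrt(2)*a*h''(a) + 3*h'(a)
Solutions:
 h(a) = C1 + C2*a^(1 - 3*sqrt(2)/2)


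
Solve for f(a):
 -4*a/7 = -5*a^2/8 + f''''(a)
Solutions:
 f(a) = C1 + C2*a + C3*a^2 + C4*a^3 + a^6/576 - a^5/210


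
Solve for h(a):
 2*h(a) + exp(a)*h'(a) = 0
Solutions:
 h(a) = C1*exp(2*exp(-a))


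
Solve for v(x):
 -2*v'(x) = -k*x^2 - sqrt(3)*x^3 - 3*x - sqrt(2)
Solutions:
 v(x) = C1 + k*x^3/6 + sqrt(3)*x^4/8 + 3*x^2/4 + sqrt(2)*x/2


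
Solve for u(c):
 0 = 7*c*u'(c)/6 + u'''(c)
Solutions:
 u(c) = C1 + Integral(C2*airyai(-6^(2/3)*7^(1/3)*c/6) + C3*airybi(-6^(2/3)*7^(1/3)*c/6), c)


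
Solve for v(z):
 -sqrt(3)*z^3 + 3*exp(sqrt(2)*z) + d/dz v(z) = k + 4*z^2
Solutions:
 v(z) = C1 + k*z + sqrt(3)*z^4/4 + 4*z^3/3 - 3*sqrt(2)*exp(sqrt(2)*z)/2


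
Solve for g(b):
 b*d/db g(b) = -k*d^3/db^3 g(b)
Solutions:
 g(b) = C1 + Integral(C2*airyai(b*(-1/k)^(1/3)) + C3*airybi(b*(-1/k)^(1/3)), b)


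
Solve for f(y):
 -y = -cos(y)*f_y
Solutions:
 f(y) = C1 + Integral(y/cos(y), y)


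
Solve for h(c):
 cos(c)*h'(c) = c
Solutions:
 h(c) = C1 + Integral(c/cos(c), c)


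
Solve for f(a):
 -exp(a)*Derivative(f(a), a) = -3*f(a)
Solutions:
 f(a) = C1*exp(-3*exp(-a))


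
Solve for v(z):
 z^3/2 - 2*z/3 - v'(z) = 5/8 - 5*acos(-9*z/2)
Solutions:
 v(z) = C1 + z^4/8 - z^2/3 + 5*z*acos(-9*z/2) - 5*z/8 + 5*sqrt(4 - 81*z^2)/9


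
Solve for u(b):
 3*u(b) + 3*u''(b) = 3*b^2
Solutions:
 u(b) = C1*sin(b) + C2*cos(b) + b^2 - 2


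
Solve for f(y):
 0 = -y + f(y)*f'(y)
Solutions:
 f(y) = -sqrt(C1 + y^2)
 f(y) = sqrt(C1 + y^2)


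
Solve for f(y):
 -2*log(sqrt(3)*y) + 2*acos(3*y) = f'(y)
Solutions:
 f(y) = C1 - 2*y*log(y) + 2*y*acos(3*y) - y*log(3) + 2*y - 2*sqrt(1 - 9*y^2)/3


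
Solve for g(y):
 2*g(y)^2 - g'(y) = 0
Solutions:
 g(y) = -1/(C1 + 2*y)


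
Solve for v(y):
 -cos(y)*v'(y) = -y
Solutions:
 v(y) = C1 + Integral(y/cos(y), y)


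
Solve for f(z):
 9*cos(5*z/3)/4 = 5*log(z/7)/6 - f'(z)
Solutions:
 f(z) = C1 + 5*z*log(z)/6 - 5*z*log(7)/6 - 5*z/6 - 27*sin(5*z/3)/20


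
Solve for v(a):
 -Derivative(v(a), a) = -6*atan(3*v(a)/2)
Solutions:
 Integral(1/atan(3*_y/2), (_y, v(a))) = C1 + 6*a


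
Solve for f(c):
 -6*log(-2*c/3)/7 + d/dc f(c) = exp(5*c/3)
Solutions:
 f(c) = C1 + 6*c*log(-c)/7 + 6*c*(-log(3) - 1 + log(2))/7 + 3*exp(5*c/3)/5


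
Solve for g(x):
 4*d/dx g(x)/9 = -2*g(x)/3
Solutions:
 g(x) = C1*exp(-3*x/2)


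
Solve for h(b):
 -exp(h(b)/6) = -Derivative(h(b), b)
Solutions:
 h(b) = 6*log(-1/(C1 + b)) + 6*log(6)


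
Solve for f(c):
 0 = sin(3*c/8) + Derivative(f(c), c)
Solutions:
 f(c) = C1 + 8*cos(3*c/8)/3


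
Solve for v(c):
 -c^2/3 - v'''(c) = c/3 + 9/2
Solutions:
 v(c) = C1 + C2*c + C3*c^2 - c^5/180 - c^4/72 - 3*c^3/4


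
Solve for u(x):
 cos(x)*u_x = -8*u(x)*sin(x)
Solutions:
 u(x) = C1*cos(x)^8


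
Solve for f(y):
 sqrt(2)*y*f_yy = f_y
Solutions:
 f(y) = C1 + C2*y^(sqrt(2)/2 + 1)


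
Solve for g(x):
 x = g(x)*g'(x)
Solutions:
 g(x) = -sqrt(C1 + x^2)
 g(x) = sqrt(C1 + x^2)


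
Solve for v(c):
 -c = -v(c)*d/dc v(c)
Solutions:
 v(c) = -sqrt(C1 + c^2)
 v(c) = sqrt(C1 + c^2)


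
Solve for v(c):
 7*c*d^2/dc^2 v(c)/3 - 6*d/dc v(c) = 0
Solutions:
 v(c) = C1 + C2*c^(25/7)


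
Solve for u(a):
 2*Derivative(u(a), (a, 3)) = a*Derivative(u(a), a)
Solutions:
 u(a) = C1 + Integral(C2*airyai(2^(2/3)*a/2) + C3*airybi(2^(2/3)*a/2), a)


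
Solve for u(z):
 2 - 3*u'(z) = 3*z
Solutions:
 u(z) = C1 - z^2/2 + 2*z/3


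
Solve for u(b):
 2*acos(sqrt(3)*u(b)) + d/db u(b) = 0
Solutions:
 Integral(1/acos(sqrt(3)*_y), (_y, u(b))) = C1 - 2*b


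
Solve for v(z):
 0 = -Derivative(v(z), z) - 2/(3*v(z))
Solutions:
 v(z) = -sqrt(C1 - 12*z)/3
 v(z) = sqrt(C1 - 12*z)/3


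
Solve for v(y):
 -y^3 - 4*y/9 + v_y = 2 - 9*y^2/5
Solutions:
 v(y) = C1 + y^4/4 - 3*y^3/5 + 2*y^2/9 + 2*y


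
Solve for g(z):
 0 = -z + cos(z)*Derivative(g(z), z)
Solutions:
 g(z) = C1 + Integral(z/cos(z), z)


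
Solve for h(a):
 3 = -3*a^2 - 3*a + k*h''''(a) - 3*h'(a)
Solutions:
 h(a) = C1 + C2*exp(3^(1/3)*a*(1/k)^(1/3)) + C3*exp(a*(-3^(1/3) + 3^(5/6)*I)*(1/k)^(1/3)/2) + C4*exp(-a*(3^(1/3) + 3^(5/6)*I)*(1/k)^(1/3)/2) - a^3/3 - a^2/2 - a


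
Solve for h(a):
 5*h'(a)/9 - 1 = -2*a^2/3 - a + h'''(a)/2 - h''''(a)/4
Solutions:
 h(a) = C1 + C2*exp(a*(2*2^(2/3)/(sqrt(105) + 11)^(1/3) + 2^(1/3)*(sqrt(105) + 11)^(1/3) + 4)/6)*sin(2^(1/3)*sqrt(3)*a*(-(sqrt(105) + 11)^(1/3) + 2*2^(1/3)/(sqrt(105) + 11)^(1/3))/6) + C3*exp(a*(2*2^(2/3)/(sqrt(105) + 11)^(1/3) + 2^(1/3)*(sqrt(105) + 11)^(1/3) + 4)/6)*cos(2^(1/3)*sqrt(3)*a*(-(sqrt(105) + 11)^(1/3) + 2*2^(1/3)/(sqrt(105) + 11)^(1/3))/6) + C4*exp(a*(-2^(1/3)*(sqrt(105) + 11)^(1/3) - 2*2^(2/3)/(sqrt(105) + 11)^(1/3) + 2)/3) - 2*a^3/5 - 9*a^2/10 - 9*a/25


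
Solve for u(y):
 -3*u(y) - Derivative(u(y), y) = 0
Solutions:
 u(y) = C1*exp(-3*y)


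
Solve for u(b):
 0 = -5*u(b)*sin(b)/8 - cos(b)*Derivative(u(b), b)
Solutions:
 u(b) = C1*cos(b)^(5/8)


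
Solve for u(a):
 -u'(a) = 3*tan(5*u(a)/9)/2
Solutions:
 u(a) = -9*asin(C1*exp(-5*a/6))/5 + 9*pi/5
 u(a) = 9*asin(C1*exp(-5*a/6))/5


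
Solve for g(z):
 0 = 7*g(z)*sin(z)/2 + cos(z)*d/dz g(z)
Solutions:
 g(z) = C1*cos(z)^(7/2)


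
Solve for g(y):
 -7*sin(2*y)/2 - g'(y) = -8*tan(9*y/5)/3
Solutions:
 g(y) = C1 - 40*log(cos(9*y/5))/27 + 7*cos(2*y)/4


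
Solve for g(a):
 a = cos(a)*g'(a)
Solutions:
 g(a) = C1 + Integral(a/cos(a), a)


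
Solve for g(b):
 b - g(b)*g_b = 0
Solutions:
 g(b) = -sqrt(C1 + b^2)
 g(b) = sqrt(C1 + b^2)


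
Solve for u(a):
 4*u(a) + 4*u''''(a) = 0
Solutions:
 u(a) = (C1*sin(sqrt(2)*a/2) + C2*cos(sqrt(2)*a/2))*exp(-sqrt(2)*a/2) + (C3*sin(sqrt(2)*a/2) + C4*cos(sqrt(2)*a/2))*exp(sqrt(2)*a/2)


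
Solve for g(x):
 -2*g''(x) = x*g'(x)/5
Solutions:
 g(x) = C1 + C2*erf(sqrt(5)*x/10)


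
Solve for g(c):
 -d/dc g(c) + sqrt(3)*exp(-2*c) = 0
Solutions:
 g(c) = C1 - sqrt(3)*exp(-2*c)/2


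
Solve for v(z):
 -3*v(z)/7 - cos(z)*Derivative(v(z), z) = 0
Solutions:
 v(z) = C1*(sin(z) - 1)^(3/14)/(sin(z) + 1)^(3/14)


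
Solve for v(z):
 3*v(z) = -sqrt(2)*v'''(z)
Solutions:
 v(z) = C3*exp(-2^(5/6)*3^(1/3)*z/2) + (C1*sin(6^(5/6)*z/4) + C2*cos(6^(5/6)*z/4))*exp(2^(5/6)*3^(1/3)*z/4)


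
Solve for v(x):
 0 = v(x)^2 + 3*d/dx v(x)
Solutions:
 v(x) = 3/(C1 + x)


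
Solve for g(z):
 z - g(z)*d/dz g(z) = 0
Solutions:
 g(z) = -sqrt(C1 + z^2)
 g(z) = sqrt(C1 + z^2)


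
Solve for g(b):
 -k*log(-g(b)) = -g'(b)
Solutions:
 -li(-g(b)) = C1 + b*k


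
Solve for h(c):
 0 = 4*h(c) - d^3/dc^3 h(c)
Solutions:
 h(c) = C3*exp(2^(2/3)*c) + (C1*sin(2^(2/3)*sqrt(3)*c/2) + C2*cos(2^(2/3)*sqrt(3)*c/2))*exp(-2^(2/3)*c/2)


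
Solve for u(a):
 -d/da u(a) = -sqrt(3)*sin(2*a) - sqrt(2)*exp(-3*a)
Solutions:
 u(a) = C1 - sqrt(3)*cos(2*a)/2 - sqrt(2)*exp(-3*a)/3


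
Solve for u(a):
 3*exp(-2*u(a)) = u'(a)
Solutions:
 u(a) = log(-sqrt(C1 + 6*a))
 u(a) = log(C1 + 6*a)/2


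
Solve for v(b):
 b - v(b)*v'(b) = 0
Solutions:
 v(b) = -sqrt(C1 + b^2)
 v(b) = sqrt(C1 + b^2)


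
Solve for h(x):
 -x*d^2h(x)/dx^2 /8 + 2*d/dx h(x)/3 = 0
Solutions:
 h(x) = C1 + C2*x^(19/3)


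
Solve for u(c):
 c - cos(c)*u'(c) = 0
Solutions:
 u(c) = C1 + Integral(c/cos(c), c)


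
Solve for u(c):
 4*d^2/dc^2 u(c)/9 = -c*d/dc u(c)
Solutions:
 u(c) = C1 + C2*erf(3*sqrt(2)*c/4)


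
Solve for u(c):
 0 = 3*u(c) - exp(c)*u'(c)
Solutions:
 u(c) = C1*exp(-3*exp(-c))


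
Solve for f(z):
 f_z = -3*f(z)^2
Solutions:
 f(z) = 1/(C1 + 3*z)


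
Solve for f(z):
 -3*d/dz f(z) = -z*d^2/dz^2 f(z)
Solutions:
 f(z) = C1 + C2*z^4


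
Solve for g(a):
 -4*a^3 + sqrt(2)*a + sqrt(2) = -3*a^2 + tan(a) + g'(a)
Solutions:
 g(a) = C1 - a^4 + a^3 + sqrt(2)*a^2/2 + sqrt(2)*a + log(cos(a))


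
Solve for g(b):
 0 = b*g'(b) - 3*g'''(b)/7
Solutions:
 g(b) = C1 + Integral(C2*airyai(3^(2/3)*7^(1/3)*b/3) + C3*airybi(3^(2/3)*7^(1/3)*b/3), b)


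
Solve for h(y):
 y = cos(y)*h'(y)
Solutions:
 h(y) = C1 + Integral(y/cos(y), y)


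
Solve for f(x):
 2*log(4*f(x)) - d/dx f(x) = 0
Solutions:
 -Integral(1/(log(_y) + 2*log(2)), (_y, f(x)))/2 = C1 - x


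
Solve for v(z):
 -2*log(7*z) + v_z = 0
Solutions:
 v(z) = C1 + 2*z*log(z) - 2*z + z*log(49)


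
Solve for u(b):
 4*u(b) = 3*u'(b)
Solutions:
 u(b) = C1*exp(4*b/3)


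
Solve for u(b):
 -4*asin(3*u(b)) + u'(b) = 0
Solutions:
 Integral(1/asin(3*_y), (_y, u(b))) = C1 + 4*b


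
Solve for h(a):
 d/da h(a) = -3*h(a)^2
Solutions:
 h(a) = 1/(C1 + 3*a)


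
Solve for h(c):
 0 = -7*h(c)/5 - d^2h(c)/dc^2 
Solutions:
 h(c) = C1*sin(sqrt(35)*c/5) + C2*cos(sqrt(35)*c/5)


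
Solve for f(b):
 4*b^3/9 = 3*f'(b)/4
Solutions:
 f(b) = C1 + 4*b^4/27


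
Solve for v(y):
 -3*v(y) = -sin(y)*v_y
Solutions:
 v(y) = C1*(cos(y) - 1)^(3/2)/(cos(y) + 1)^(3/2)


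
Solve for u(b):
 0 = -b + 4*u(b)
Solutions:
 u(b) = b/4


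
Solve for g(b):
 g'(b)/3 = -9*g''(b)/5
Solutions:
 g(b) = C1 + C2*exp(-5*b/27)


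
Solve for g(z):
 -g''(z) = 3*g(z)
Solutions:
 g(z) = C1*sin(sqrt(3)*z) + C2*cos(sqrt(3)*z)


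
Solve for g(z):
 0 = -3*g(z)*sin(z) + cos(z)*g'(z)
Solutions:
 g(z) = C1/cos(z)^3


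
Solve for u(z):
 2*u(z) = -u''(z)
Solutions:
 u(z) = C1*sin(sqrt(2)*z) + C2*cos(sqrt(2)*z)


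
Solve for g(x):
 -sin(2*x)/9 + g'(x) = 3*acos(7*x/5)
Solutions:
 g(x) = C1 + 3*x*acos(7*x/5) - 3*sqrt(25 - 49*x^2)/7 - cos(2*x)/18


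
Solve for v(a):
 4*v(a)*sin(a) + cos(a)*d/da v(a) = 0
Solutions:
 v(a) = C1*cos(a)^4


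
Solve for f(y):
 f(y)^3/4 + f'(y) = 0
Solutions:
 f(y) = -sqrt(2)*sqrt(-1/(C1 - y))
 f(y) = sqrt(2)*sqrt(-1/(C1 - y))


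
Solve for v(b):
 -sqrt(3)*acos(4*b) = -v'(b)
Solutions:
 v(b) = C1 + sqrt(3)*(b*acos(4*b) - sqrt(1 - 16*b^2)/4)


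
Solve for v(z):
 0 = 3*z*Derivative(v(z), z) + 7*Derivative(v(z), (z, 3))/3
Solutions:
 v(z) = C1 + Integral(C2*airyai(-21^(2/3)*z/7) + C3*airybi(-21^(2/3)*z/7), z)


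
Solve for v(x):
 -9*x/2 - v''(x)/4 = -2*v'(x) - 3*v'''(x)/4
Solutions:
 v(x) = C1 + 9*x^2/8 + 9*x/32 + (C2*sin(sqrt(95)*x/6) + C3*cos(sqrt(95)*x/6))*exp(x/6)


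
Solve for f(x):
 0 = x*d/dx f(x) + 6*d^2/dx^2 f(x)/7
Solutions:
 f(x) = C1 + C2*erf(sqrt(21)*x/6)


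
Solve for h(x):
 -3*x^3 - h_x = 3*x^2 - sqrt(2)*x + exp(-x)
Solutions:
 h(x) = C1 - 3*x^4/4 - x^3 + sqrt(2)*x^2/2 + exp(-x)


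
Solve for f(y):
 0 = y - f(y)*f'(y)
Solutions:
 f(y) = -sqrt(C1 + y^2)
 f(y) = sqrt(C1 + y^2)


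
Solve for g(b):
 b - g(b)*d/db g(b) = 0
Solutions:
 g(b) = -sqrt(C1 + b^2)
 g(b) = sqrt(C1 + b^2)


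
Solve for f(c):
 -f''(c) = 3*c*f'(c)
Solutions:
 f(c) = C1 + C2*erf(sqrt(6)*c/2)


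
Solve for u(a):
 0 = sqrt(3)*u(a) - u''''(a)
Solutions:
 u(a) = C1*exp(-3^(1/8)*a) + C2*exp(3^(1/8)*a) + C3*sin(3^(1/8)*a) + C4*cos(3^(1/8)*a)


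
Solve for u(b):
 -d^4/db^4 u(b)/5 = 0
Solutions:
 u(b) = C1 + C2*b + C3*b^2 + C4*b^3


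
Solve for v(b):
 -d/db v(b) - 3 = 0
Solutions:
 v(b) = C1 - 3*b


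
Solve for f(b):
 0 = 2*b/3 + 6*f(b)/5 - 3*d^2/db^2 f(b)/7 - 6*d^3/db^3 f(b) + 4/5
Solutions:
 f(b) = C1*exp(-b*(5*5^(1/3)/(42*sqrt(777714) + 37039)^(1/3) + 10 + 5^(2/3)*(42*sqrt(777714) + 37039)^(1/3))/420)*sin(sqrt(3)*5^(1/3)*b*(-5^(1/3)*(42*sqrt(777714) + 37039)^(1/3) + 5/(42*sqrt(777714) + 37039)^(1/3))/420) + C2*exp(-b*(5*5^(1/3)/(42*sqrt(777714) + 37039)^(1/3) + 10 + 5^(2/3)*(42*sqrt(777714) + 37039)^(1/3))/420)*cos(sqrt(3)*5^(1/3)*b*(-5^(1/3)*(42*sqrt(777714) + 37039)^(1/3) + 5/(42*sqrt(777714) + 37039)^(1/3))/420) + C3*exp(b*(-5 + 5*5^(1/3)/(42*sqrt(777714) + 37039)^(1/3) + 5^(2/3)*(42*sqrt(777714) + 37039)^(1/3))/210) - 5*b/9 - 2/3


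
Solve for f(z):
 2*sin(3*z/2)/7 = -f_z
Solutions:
 f(z) = C1 + 4*cos(3*z/2)/21


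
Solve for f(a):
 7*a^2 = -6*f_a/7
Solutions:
 f(a) = C1 - 49*a^3/18


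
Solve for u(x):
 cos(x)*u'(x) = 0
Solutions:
 u(x) = C1


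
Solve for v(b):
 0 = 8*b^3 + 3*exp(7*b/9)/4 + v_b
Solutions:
 v(b) = C1 - 2*b^4 - 27*exp(7*b/9)/28


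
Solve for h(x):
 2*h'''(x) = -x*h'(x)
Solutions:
 h(x) = C1 + Integral(C2*airyai(-2^(2/3)*x/2) + C3*airybi(-2^(2/3)*x/2), x)


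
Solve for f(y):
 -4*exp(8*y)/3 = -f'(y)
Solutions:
 f(y) = C1 + exp(8*y)/6


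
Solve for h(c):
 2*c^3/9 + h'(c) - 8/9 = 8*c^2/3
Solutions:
 h(c) = C1 - c^4/18 + 8*c^3/9 + 8*c/9


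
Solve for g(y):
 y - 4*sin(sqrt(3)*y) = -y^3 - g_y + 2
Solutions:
 g(y) = C1 - y^4/4 - y^2/2 + 2*y - 4*sqrt(3)*cos(sqrt(3)*y)/3


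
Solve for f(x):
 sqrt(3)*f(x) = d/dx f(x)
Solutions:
 f(x) = C1*exp(sqrt(3)*x)


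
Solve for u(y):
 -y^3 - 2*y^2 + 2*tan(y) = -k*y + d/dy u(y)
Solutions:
 u(y) = C1 + k*y^2/2 - y^4/4 - 2*y^3/3 - 2*log(cos(y))


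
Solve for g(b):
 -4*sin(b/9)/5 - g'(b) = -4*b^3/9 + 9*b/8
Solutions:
 g(b) = C1 + b^4/9 - 9*b^2/16 + 36*cos(b/9)/5


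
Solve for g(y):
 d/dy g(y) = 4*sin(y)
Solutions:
 g(y) = C1 - 4*cos(y)


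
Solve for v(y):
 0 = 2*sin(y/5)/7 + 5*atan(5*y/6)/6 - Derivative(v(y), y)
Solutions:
 v(y) = C1 + 5*y*atan(5*y/6)/6 - log(25*y^2 + 36)/2 - 10*cos(y/5)/7


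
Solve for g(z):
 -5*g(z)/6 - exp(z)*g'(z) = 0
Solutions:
 g(z) = C1*exp(5*exp(-z)/6)


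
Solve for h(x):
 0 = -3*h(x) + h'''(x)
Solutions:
 h(x) = C3*exp(3^(1/3)*x) + (C1*sin(3^(5/6)*x/2) + C2*cos(3^(5/6)*x/2))*exp(-3^(1/3)*x/2)


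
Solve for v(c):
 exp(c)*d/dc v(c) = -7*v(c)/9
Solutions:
 v(c) = C1*exp(7*exp(-c)/9)


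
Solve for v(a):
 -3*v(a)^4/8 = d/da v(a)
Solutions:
 v(a) = (-3^(2/3)/3 - 3^(1/6)*I)*(1/(C1 + 3*a))^(1/3)
 v(a) = (-3^(2/3)/3 + 3^(1/6)*I)*(1/(C1 + 3*a))^(1/3)
 v(a) = 2*(1/(C1 + 9*a))^(1/3)


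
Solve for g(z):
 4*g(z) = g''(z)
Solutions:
 g(z) = C1*exp(-2*z) + C2*exp(2*z)


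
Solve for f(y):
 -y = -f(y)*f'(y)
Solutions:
 f(y) = -sqrt(C1 + y^2)
 f(y) = sqrt(C1 + y^2)


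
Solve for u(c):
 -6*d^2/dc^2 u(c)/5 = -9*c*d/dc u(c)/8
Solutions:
 u(c) = C1 + C2*erfi(sqrt(30)*c/8)


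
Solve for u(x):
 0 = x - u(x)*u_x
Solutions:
 u(x) = -sqrt(C1 + x^2)
 u(x) = sqrt(C1 + x^2)


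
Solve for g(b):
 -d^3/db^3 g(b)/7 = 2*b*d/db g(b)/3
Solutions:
 g(b) = C1 + Integral(C2*airyai(-14^(1/3)*3^(2/3)*b/3) + C3*airybi(-14^(1/3)*3^(2/3)*b/3), b)


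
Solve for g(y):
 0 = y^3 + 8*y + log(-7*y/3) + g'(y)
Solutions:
 g(y) = C1 - y^4/4 - 4*y^2 - y*log(-y) + y*(-log(7) + 1 + log(3))


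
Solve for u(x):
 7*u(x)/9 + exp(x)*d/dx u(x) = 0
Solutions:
 u(x) = C1*exp(7*exp(-x)/9)


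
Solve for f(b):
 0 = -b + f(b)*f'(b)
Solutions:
 f(b) = -sqrt(C1 + b^2)
 f(b) = sqrt(C1 + b^2)


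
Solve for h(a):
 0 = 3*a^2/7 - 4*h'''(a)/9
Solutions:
 h(a) = C1 + C2*a + C3*a^2 + 9*a^5/560


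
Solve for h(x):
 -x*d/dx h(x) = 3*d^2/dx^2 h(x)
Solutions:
 h(x) = C1 + C2*erf(sqrt(6)*x/6)


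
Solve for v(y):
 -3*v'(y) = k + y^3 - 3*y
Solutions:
 v(y) = C1 - k*y/3 - y^4/12 + y^2/2


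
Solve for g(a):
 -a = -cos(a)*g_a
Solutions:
 g(a) = C1 + Integral(a/cos(a), a)


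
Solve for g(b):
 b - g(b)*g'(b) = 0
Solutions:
 g(b) = -sqrt(C1 + b^2)
 g(b) = sqrt(C1 + b^2)


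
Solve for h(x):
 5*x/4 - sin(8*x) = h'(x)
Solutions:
 h(x) = C1 + 5*x^2/8 + cos(8*x)/8


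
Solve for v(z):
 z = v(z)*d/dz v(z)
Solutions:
 v(z) = -sqrt(C1 + z^2)
 v(z) = sqrt(C1 + z^2)


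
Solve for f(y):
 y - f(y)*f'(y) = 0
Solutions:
 f(y) = -sqrt(C1 + y^2)
 f(y) = sqrt(C1 + y^2)


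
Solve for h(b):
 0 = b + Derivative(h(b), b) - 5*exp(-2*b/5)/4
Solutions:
 h(b) = C1 - b^2/2 - 25*exp(-2*b/5)/8


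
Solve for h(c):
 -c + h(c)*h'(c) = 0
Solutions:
 h(c) = -sqrt(C1 + c^2)
 h(c) = sqrt(C1 + c^2)


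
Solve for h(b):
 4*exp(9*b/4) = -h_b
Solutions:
 h(b) = C1 - 16*exp(9*b/4)/9


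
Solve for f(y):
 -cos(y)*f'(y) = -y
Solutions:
 f(y) = C1 + Integral(y/cos(y), y)


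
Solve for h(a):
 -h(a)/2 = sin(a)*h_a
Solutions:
 h(a) = C1*(cos(a) + 1)^(1/4)/(cos(a) - 1)^(1/4)


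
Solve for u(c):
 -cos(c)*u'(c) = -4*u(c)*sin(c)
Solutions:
 u(c) = C1/cos(c)^4


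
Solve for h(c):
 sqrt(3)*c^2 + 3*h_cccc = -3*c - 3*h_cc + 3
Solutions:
 h(c) = C1 + C2*c + C3*sin(c) + C4*cos(c) - sqrt(3)*c^4/36 - c^3/6 + c^2*(3 + 2*sqrt(3))/6


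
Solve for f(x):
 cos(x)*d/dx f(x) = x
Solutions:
 f(x) = C1 + Integral(x/cos(x), x)


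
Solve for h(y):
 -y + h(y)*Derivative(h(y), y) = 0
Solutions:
 h(y) = -sqrt(C1 + y^2)
 h(y) = sqrt(C1 + y^2)


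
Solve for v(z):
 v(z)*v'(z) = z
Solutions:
 v(z) = -sqrt(C1 + z^2)
 v(z) = sqrt(C1 + z^2)


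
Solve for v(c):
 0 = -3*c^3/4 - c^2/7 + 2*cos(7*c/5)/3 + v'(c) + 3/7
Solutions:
 v(c) = C1 + 3*c^4/16 + c^3/21 - 3*c/7 - 10*sin(7*c/5)/21


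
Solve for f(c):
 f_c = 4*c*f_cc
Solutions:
 f(c) = C1 + C2*c^(5/4)


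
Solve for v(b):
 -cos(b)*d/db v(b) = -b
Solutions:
 v(b) = C1 + Integral(b/cos(b), b)


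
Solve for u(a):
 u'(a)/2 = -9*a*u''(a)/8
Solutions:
 u(a) = C1 + C2*a^(5/9)


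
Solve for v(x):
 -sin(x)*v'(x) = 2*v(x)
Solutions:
 v(x) = C1*(cos(x) + 1)/(cos(x) - 1)


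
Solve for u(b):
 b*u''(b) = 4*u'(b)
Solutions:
 u(b) = C1 + C2*b^5


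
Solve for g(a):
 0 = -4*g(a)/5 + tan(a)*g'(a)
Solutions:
 g(a) = C1*sin(a)^(4/5)


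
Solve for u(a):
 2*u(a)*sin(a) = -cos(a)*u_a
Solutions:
 u(a) = C1*cos(a)^2


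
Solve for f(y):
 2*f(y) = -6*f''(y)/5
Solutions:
 f(y) = C1*sin(sqrt(15)*y/3) + C2*cos(sqrt(15)*y/3)


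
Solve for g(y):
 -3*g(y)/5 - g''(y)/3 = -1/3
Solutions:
 g(y) = C1*sin(3*sqrt(5)*y/5) + C2*cos(3*sqrt(5)*y/5) + 5/9


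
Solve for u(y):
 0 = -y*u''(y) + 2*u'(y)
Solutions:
 u(y) = C1 + C2*y^3


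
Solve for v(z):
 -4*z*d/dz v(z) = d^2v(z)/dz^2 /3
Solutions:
 v(z) = C1 + C2*erf(sqrt(6)*z)


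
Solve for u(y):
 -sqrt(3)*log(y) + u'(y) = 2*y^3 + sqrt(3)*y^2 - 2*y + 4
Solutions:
 u(y) = C1 + y^4/2 + sqrt(3)*y^3/3 - y^2 + sqrt(3)*y*log(y) - sqrt(3)*y + 4*y


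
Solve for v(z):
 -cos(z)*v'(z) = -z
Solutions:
 v(z) = C1 + Integral(z/cos(z), z)


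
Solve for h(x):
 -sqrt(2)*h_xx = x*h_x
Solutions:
 h(x) = C1 + C2*erf(2^(1/4)*x/2)


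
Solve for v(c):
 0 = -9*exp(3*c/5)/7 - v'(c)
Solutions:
 v(c) = C1 - 15*exp(3*c/5)/7


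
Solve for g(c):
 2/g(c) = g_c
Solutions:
 g(c) = -sqrt(C1 + 4*c)
 g(c) = sqrt(C1 + 4*c)


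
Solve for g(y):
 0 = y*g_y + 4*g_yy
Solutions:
 g(y) = C1 + C2*erf(sqrt(2)*y/4)


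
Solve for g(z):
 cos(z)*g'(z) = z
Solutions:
 g(z) = C1 + Integral(z/cos(z), z)


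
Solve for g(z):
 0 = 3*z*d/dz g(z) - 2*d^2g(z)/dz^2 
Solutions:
 g(z) = C1 + C2*erfi(sqrt(3)*z/2)


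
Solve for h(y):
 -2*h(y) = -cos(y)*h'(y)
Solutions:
 h(y) = C1*(sin(y) + 1)/(sin(y) - 1)


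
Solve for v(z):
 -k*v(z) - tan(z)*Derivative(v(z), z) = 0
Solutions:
 v(z) = C1*exp(-k*log(sin(z)))


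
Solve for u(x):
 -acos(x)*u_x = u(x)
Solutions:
 u(x) = C1*exp(-Integral(1/acos(x), x))


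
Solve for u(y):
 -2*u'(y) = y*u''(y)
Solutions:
 u(y) = C1 + C2/y


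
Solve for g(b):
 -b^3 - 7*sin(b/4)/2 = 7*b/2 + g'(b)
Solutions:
 g(b) = C1 - b^4/4 - 7*b^2/4 + 14*cos(b/4)


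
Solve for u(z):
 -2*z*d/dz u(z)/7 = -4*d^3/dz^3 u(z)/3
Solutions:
 u(z) = C1 + Integral(C2*airyai(14^(2/3)*3^(1/3)*z/14) + C3*airybi(14^(2/3)*3^(1/3)*z/14), z)


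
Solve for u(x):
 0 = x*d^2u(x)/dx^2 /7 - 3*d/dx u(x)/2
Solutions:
 u(x) = C1 + C2*x^(23/2)


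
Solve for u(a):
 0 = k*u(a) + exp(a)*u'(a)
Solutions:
 u(a) = C1*exp(k*exp(-a))


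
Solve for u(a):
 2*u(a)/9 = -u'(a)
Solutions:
 u(a) = C1*exp(-2*a/9)


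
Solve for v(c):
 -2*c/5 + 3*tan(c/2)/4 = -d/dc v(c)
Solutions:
 v(c) = C1 + c^2/5 + 3*log(cos(c/2))/2


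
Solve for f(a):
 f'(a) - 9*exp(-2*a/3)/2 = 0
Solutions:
 f(a) = C1 - 27*exp(-2*a/3)/4


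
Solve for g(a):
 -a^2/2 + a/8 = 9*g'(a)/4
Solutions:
 g(a) = C1 - 2*a^3/27 + a^2/36


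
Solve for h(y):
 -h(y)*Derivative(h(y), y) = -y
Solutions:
 h(y) = -sqrt(C1 + y^2)
 h(y) = sqrt(C1 + y^2)


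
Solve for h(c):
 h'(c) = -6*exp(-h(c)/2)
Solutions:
 h(c) = 2*log(C1 - 3*c)


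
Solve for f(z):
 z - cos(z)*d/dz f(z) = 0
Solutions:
 f(z) = C1 + Integral(z/cos(z), z)


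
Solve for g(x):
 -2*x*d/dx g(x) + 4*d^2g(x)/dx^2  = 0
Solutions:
 g(x) = C1 + C2*erfi(x/2)


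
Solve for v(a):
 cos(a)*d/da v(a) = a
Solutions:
 v(a) = C1 + Integral(a/cos(a), a)


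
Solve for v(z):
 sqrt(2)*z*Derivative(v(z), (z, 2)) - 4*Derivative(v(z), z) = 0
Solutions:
 v(z) = C1 + C2*z^(1 + 2*sqrt(2))


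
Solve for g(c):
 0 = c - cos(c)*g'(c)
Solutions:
 g(c) = C1 + Integral(c/cos(c), c)


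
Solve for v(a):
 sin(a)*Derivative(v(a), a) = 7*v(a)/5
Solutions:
 v(a) = C1*(cos(a) - 1)^(7/10)/(cos(a) + 1)^(7/10)


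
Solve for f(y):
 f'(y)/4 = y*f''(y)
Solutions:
 f(y) = C1 + C2*y^(5/4)


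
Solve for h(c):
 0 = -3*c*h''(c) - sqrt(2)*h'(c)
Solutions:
 h(c) = C1 + C2*c^(1 - sqrt(2)/3)


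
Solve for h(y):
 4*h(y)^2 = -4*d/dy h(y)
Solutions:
 h(y) = 1/(C1 + y)


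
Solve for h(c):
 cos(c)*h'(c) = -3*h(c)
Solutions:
 h(c) = C1*(sin(c) - 1)^(3/2)/(sin(c) + 1)^(3/2)


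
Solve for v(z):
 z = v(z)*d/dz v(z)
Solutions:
 v(z) = -sqrt(C1 + z^2)
 v(z) = sqrt(C1 + z^2)


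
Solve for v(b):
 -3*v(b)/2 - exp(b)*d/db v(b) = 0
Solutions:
 v(b) = C1*exp(3*exp(-b)/2)


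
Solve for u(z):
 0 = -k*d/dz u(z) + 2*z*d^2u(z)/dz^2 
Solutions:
 u(z) = C1 + z^(re(k)/2 + 1)*(C2*sin(log(z)*Abs(im(k))/2) + C3*cos(log(z)*im(k)/2))


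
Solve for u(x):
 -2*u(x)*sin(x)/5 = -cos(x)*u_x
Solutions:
 u(x) = C1/cos(x)^(2/5)


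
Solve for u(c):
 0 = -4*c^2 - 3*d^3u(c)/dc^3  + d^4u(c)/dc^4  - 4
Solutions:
 u(c) = C1 + C2*c + C3*c^2 + C4*exp(3*c) - c^5/45 - c^4/27 - 22*c^3/81


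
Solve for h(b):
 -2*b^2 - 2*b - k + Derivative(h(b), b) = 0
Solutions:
 h(b) = C1 + 2*b^3/3 + b^2 + b*k


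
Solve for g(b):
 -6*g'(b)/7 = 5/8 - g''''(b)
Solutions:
 g(b) = C1 + C4*exp(6^(1/3)*7^(2/3)*b/7) - 35*b/48 + (C2*sin(2^(1/3)*3^(5/6)*7^(2/3)*b/14) + C3*cos(2^(1/3)*3^(5/6)*7^(2/3)*b/14))*exp(-6^(1/3)*7^(2/3)*b/14)


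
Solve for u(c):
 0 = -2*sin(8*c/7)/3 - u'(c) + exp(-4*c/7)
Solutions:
 u(c) = C1 + 7*cos(8*c/7)/12 - 7*exp(-4*c/7)/4


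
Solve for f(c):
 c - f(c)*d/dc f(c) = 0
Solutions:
 f(c) = -sqrt(C1 + c^2)
 f(c) = sqrt(C1 + c^2)


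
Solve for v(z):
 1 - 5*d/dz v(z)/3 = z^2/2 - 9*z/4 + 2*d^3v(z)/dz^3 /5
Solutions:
 v(z) = C1 + C2*sin(5*sqrt(6)*z/6) + C3*cos(5*sqrt(6)*z/6) - z^3/10 + 27*z^2/40 + 93*z/125


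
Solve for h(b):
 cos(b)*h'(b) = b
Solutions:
 h(b) = C1 + Integral(b/cos(b), b)


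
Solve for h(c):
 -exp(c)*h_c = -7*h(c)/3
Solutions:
 h(c) = C1*exp(-7*exp(-c)/3)


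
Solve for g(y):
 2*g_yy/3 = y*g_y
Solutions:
 g(y) = C1 + C2*erfi(sqrt(3)*y/2)


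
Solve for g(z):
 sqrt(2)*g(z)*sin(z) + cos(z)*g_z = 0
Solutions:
 g(z) = C1*cos(z)^(sqrt(2))


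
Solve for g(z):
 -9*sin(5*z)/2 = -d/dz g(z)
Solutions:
 g(z) = C1 - 9*cos(5*z)/10


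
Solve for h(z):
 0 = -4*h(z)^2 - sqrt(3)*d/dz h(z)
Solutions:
 h(z) = 3/(C1 + 4*sqrt(3)*z)


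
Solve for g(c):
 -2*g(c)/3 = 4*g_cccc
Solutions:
 g(c) = (C1*sin(2^(1/4)*3^(3/4)*c/6) + C2*cos(2^(1/4)*3^(3/4)*c/6))*exp(-2^(1/4)*3^(3/4)*c/6) + (C3*sin(2^(1/4)*3^(3/4)*c/6) + C4*cos(2^(1/4)*3^(3/4)*c/6))*exp(2^(1/4)*3^(3/4)*c/6)


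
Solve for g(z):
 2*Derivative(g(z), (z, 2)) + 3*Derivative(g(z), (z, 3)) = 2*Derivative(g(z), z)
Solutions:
 g(z) = C1 + C2*exp(z*(-1 + sqrt(7))/3) + C3*exp(-z*(1 + sqrt(7))/3)


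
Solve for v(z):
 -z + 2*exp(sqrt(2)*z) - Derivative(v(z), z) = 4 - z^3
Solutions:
 v(z) = C1 + z^4/4 - z^2/2 - 4*z + sqrt(2)*exp(sqrt(2)*z)


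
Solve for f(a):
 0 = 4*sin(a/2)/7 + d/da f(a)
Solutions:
 f(a) = C1 + 8*cos(a/2)/7


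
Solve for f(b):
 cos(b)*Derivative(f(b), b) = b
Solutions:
 f(b) = C1 + Integral(b/cos(b), b)


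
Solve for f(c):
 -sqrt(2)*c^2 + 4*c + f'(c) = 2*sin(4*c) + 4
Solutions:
 f(c) = C1 + sqrt(2)*c^3/3 - 2*c^2 + 4*c - cos(4*c)/2


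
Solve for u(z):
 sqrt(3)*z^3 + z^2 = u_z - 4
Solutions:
 u(z) = C1 + sqrt(3)*z^4/4 + z^3/3 + 4*z


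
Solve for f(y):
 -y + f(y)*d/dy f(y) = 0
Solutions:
 f(y) = -sqrt(C1 + y^2)
 f(y) = sqrt(C1 + y^2)


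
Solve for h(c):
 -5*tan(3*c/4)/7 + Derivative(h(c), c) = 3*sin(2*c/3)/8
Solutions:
 h(c) = C1 - 20*log(cos(3*c/4))/21 - 9*cos(2*c/3)/16


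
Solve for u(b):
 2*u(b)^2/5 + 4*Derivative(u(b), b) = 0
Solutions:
 u(b) = 10/(C1 + b)


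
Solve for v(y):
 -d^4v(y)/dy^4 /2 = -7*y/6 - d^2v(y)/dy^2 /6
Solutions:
 v(y) = C1 + C2*y + C3*exp(-sqrt(3)*y/3) + C4*exp(sqrt(3)*y/3) - 7*y^3/6


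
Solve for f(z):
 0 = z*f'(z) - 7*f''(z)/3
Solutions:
 f(z) = C1 + C2*erfi(sqrt(42)*z/14)


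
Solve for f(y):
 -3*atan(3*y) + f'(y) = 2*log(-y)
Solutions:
 f(y) = C1 + 2*y*log(-y) + 3*y*atan(3*y) - 2*y - log(9*y^2 + 1)/2


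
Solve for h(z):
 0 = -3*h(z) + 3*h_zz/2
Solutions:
 h(z) = C1*exp(-sqrt(2)*z) + C2*exp(sqrt(2)*z)


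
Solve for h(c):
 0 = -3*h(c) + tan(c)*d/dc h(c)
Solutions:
 h(c) = C1*sin(c)^3


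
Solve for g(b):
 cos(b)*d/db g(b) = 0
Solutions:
 g(b) = C1


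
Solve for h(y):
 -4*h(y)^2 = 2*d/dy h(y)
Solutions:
 h(y) = 1/(C1 + 2*y)


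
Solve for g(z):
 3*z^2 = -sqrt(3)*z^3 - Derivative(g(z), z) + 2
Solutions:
 g(z) = C1 - sqrt(3)*z^4/4 - z^3 + 2*z


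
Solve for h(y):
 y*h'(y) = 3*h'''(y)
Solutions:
 h(y) = C1 + Integral(C2*airyai(3^(2/3)*y/3) + C3*airybi(3^(2/3)*y/3), y)


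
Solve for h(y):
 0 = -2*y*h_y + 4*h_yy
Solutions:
 h(y) = C1 + C2*erfi(y/2)


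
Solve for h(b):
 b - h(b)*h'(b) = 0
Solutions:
 h(b) = -sqrt(C1 + b^2)
 h(b) = sqrt(C1 + b^2)


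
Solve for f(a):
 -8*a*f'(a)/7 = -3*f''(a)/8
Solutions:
 f(a) = C1 + C2*erfi(4*sqrt(42)*a/21)


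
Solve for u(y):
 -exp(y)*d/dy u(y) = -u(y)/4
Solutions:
 u(y) = C1*exp(-exp(-y)/4)


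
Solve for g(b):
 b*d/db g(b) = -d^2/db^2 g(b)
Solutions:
 g(b) = C1 + C2*erf(sqrt(2)*b/2)


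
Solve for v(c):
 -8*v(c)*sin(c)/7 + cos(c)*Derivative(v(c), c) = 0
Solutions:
 v(c) = C1/cos(c)^(8/7)


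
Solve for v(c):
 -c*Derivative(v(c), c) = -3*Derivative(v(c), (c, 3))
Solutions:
 v(c) = C1 + Integral(C2*airyai(3^(2/3)*c/3) + C3*airybi(3^(2/3)*c/3), c)


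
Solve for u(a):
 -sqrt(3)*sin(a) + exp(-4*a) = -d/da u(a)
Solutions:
 u(a) = C1 - sqrt(3)*cos(a) + exp(-4*a)/4


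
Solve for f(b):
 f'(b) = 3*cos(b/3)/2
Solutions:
 f(b) = C1 + 9*sin(b/3)/2


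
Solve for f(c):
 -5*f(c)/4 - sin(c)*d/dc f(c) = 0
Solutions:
 f(c) = C1*(cos(c) + 1)^(5/8)/(cos(c) - 1)^(5/8)


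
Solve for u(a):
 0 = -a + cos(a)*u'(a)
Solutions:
 u(a) = C1 + Integral(a/cos(a), a)


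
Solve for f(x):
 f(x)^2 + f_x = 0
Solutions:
 f(x) = 1/(C1 + x)


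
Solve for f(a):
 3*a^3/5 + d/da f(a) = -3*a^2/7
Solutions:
 f(a) = C1 - 3*a^4/20 - a^3/7


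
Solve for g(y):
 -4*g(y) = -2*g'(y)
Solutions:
 g(y) = C1*exp(2*y)


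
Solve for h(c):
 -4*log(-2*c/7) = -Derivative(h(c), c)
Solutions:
 h(c) = C1 + 4*c*log(-c) + 4*c*(-log(7) - 1 + log(2))


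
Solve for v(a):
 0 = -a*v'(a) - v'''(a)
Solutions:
 v(a) = C1 + Integral(C2*airyai(-a) + C3*airybi(-a), a)


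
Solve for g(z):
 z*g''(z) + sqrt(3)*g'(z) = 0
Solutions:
 g(z) = C1 + C2*z^(1 - sqrt(3))


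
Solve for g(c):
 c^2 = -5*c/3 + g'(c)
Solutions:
 g(c) = C1 + c^3/3 + 5*c^2/6


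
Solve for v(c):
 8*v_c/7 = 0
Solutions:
 v(c) = C1


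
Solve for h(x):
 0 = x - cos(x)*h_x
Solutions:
 h(x) = C1 + Integral(x/cos(x), x)


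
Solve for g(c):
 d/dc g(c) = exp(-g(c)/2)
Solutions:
 g(c) = 2*log(C1 + c/2)


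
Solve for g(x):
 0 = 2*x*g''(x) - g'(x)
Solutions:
 g(x) = C1 + C2*x^(3/2)


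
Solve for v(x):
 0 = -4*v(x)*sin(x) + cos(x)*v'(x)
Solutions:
 v(x) = C1/cos(x)^4


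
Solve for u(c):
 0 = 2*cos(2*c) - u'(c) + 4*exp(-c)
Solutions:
 u(c) = C1 + sin(2*c) - 4*exp(-c)


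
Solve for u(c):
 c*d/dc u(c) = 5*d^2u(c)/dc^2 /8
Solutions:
 u(c) = C1 + C2*erfi(2*sqrt(5)*c/5)


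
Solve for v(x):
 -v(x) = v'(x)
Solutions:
 v(x) = C1*exp(-x)


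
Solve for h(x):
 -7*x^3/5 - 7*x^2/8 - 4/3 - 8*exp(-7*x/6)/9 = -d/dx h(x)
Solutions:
 h(x) = C1 + 7*x^4/20 + 7*x^3/24 + 4*x/3 - 16*exp(-7*x/6)/21


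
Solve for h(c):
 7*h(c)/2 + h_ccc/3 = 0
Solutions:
 h(c) = C3*exp(-2^(2/3)*21^(1/3)*c/2) + (C1*sin(2^(2/3)*3^(5/6)*7^(1/3)*c/4) + C2*cos(2^(2/3)*3^(5/6)*7^(1/3)*c/4))*exp(2^(2/3)*21^(1/3)*c/4)


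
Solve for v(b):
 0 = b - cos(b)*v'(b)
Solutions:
 v(b) = C1 + Integral(b/cos(b), b)


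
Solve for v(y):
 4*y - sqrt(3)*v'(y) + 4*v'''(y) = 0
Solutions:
 v(y) = C1 + C2*exp(-3^(1/4)*y/2) + C3*exp(3^(1/4)*y/2) + 2*sqrt(3)*y^2/3


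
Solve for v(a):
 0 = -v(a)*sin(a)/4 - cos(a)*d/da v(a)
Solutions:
 v(a) = C1*cos(a)^(1/4)


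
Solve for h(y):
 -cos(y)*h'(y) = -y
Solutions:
 h(y) = C1 + Integral(y/cos(y), y)


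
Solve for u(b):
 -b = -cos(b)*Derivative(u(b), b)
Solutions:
 u(b) = C1 + Integral(b/cos(b), b)


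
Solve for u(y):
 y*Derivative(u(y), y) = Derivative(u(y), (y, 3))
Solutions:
 u(y) = C1 + Integral(C2*airyai(y) + C3*airybi(y), y)


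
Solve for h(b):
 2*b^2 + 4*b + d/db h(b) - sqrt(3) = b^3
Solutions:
 h(b) = C1 + b^4/4 - 2*b^3/3 - 2*b^2 + sqrt(3)*b


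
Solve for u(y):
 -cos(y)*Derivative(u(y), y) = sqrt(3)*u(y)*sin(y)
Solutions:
 u(y) = C1*cos(y)^(sqrt(3))


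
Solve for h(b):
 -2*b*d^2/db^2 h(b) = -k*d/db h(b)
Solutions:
 h(b) = C1 + b^(re(k)/2 + 1)*(C2*sin(log(b)*Abs(im(k))/2) + C3*cos(log(b)*im(k)/2))


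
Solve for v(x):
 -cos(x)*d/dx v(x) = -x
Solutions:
 v(x) = C1 + Integral(x/cos(x), x)


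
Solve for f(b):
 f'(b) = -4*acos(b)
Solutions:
 f(b) = C1 - 4*b*acos(b) + 4*sqrt(1 - b^2)


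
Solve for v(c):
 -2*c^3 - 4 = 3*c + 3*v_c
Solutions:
 v(c) = C1 - c^4/6 - c^2/2 - 4*c/3


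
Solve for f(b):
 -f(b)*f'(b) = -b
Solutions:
 f(b) = -sqrt(C1 + b^2)
 f(b) = sqrt(C1 + b^2)


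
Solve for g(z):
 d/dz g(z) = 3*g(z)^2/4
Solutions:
 g(z) = -4/(C1 + 3*z)


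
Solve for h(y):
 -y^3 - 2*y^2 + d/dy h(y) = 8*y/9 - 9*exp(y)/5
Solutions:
 h(y) = C1 + y^4/4 + 2*y^3/3 + 4*y^2/9 - 9*exp(y)/5


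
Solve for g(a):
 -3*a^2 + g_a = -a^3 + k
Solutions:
 g(a) = C1 - a^4/4 + a^3 + a*k


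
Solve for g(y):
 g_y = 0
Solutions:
 g(y) = C1


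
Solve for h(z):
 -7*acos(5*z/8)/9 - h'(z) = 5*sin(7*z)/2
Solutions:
 h(z) = C1 - 7*z*acos(5*z/8)/9 + 7*sqrt(64 - 25*z^2)/45 + 5*cos(7*z)/14


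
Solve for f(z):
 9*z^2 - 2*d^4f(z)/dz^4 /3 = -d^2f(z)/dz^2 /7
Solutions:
 f(z) = C1 + C2*z + C3*exp(-sqrt(42)*z/14) + C4*exp(sqrt(42)*z/14) - 21*z^4/4 - 294*z^2


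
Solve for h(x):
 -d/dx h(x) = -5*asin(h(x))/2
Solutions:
 Integral(1/asin(_y), (_y, h(x))) = C1 + 5*x/2


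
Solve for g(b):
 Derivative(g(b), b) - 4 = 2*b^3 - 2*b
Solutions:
 g(b) = C1 + b^4/2 - b^2 + 4*b


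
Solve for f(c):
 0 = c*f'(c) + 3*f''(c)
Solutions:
 f(c) = C1 + C2*erf(sqrt(6)*c/6)


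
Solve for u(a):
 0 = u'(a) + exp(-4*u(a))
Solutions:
 u(a) = log(-I*(C1 - 4*a)^(1/4))
 u(a) = log(I*(C1 - 4*a)^(1/4))
 u(a) = log(-(C1 - 4*a)^(1/4))
 u(a) = log(C1 - 4*a)/4


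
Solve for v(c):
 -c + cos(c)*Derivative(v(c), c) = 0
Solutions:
 v(c) = C1 + Integral(c/cos(c), c)


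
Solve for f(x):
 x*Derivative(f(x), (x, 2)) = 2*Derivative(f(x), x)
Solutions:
 f(x) = C1 + C2*x^3


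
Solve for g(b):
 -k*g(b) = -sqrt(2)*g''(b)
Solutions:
 g(b) = C1*exp(-2^(3/4)*b*sqrt(k)/2) + C2*exp(2^(3/4)*b*sqrt(k)/2)


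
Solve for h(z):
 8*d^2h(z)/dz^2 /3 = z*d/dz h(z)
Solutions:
 h(z) = C1 + C2*erfi(sqrt(3)*z/4)


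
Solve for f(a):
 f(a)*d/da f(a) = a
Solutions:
 f(a) = -sqrt(C1 + a^2)
 f(a) = sqrt(C1 + a^2)


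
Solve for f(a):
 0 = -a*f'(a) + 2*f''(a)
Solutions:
 f(a) = C1 + C2*erfi(a/2)


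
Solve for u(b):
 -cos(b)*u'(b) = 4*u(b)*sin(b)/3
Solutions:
 u(b) = C1*cos(b)^(4/3)


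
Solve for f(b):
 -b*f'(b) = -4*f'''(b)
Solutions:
 f(b) = C1 + Integral(C2*airyai(2^(1/3)*b/2) + C3*airybi(2^(1/3)*b/2), b)


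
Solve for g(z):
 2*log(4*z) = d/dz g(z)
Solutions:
 g(z) = C1 + 2*z*log(z) - 2*z + z*log(16)


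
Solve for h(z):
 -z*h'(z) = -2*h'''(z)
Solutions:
 h(z) = C1 + Integral(C2*airyai(2^(2/3)*z/2) + C3*airybi(2^(2/3)*z/2), z)


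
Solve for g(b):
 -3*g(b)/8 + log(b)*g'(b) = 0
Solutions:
 g(b) = C1*exp(3*li(b)/8)


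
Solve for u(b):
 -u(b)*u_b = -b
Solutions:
 u(b) = -sqrt(C1 + b^2)
 u(b) = sqrt(C1 + b^2)


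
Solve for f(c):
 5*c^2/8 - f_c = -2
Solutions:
 f(c) = C1 + 5*c^3/24 + 2*c


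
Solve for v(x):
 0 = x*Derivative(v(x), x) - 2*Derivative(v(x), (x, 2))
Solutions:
 v(x) = C1 + C2*erfi(x/2)


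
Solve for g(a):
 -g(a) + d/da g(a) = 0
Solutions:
 g(a) = C1*exp(a)


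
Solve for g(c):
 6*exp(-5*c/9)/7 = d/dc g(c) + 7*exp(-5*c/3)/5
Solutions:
 g(c) = C1 + 21*exp(-5*c/3)/25 - 54*exp(-5*c/9)/35


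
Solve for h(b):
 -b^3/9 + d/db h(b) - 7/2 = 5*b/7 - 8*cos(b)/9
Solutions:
 h(b) = C1 + b^4/36 + 5*b^2/14 + 7*b/2 - 8*sin(b)/9


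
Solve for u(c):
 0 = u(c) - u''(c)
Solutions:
 u(c) = C1*exp(-c) + C2*exp(c)


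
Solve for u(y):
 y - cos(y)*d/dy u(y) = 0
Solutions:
 u(y) = C1 + Integral(y/cos(y), y)


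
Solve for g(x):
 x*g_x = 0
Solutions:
 g(x) = C1


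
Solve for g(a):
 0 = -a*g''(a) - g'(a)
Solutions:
 g(a) = C1 + C2*log(a)


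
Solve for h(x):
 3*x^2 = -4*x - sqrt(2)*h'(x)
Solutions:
 h(x) = C1 - sqrt(2)*x^3/2 - sqrt(2)*x^2


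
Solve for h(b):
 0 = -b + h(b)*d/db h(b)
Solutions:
 h(b) = -sqrt(C1 + b^2)
 h(b) = sqrt(C1 + b^2)


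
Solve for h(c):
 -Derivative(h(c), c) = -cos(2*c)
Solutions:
 h(c) = C1 + sin(2*c)/2


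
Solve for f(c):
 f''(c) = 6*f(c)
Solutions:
 f(c) = C1*exp(-sqrt(6)*c) + C2*exp(sqrt(6)*c)


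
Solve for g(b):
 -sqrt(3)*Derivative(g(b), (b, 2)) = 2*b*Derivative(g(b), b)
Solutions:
 g(b) = C1 + C2*erf(3^(3/4)*b/3)


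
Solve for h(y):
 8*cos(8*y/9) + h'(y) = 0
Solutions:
 h(y) = C1 - 9*sin(8*y/9)


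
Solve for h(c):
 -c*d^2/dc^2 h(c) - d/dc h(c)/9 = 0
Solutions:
 h(c) = C1 + C2*c^(8/9)


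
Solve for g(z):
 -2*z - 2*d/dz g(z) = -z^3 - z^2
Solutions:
 g(z) = C1 + z^4/8 + z^3/6 - z^2/2


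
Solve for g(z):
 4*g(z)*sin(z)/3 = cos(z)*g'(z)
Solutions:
 g(z) = C1/cos(z)^(4/3)


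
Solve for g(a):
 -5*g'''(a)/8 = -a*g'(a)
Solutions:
 g(a) = C1 + Integral(C2*airyai(2*5^(2/3)*a/5) + C3*airybi(2*5^(2/3)*a/5), a)


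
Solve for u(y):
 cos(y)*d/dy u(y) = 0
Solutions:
 u(y) = C1


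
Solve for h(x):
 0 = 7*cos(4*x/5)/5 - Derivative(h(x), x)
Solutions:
 h(x) = C1 + 7*sin(4*x/5)/4


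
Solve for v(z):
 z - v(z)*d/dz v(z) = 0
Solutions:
 v(z) = -sqrt(C1 + z^2)
 v(z) = sqrt(C1 + z^2)


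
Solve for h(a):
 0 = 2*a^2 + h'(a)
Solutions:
 h(a) = C1 - 2*a^3/3


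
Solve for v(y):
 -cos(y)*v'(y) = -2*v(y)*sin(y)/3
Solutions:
 v(y) = C1/cos(y)^(2/3)


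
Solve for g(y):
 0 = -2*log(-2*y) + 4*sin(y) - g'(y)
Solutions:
 g(y) = C1 - 2*y*log(-y) - 2*y*log(2) + 2*y - 4*cos(y)


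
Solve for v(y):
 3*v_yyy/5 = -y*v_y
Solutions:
 v(y) = C1 + Integral(C2*airyai(-3^(2/3)*5^(1/3)*y/3) + C3*airybi(-3^(2/3)*5^(1/3)*y/3), y)


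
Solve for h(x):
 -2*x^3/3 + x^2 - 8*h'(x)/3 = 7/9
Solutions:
 h(x) = C1 - x^4/16 + x^3/8 - 7*x/24


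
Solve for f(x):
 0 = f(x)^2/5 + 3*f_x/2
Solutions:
 f(x) = 15/(C1 + 2*x)


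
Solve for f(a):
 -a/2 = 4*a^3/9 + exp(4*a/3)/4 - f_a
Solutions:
 f(a) = C1 + a^4/9 + a^2/4 + 3*exp(4*a/3)/16


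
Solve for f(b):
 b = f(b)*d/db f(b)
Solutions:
 f(b) = -sqrt(C1 + b^2)
 f(b) = sqrt(C1 + b^2)


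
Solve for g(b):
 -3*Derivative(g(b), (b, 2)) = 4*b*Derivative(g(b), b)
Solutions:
 g(b) = C1 + C2*erf(sqrt(6)*b/3)


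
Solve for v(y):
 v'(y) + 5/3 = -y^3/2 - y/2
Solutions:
 v(y) = C1 - y^4/8 - y^2/4 - 5*y/3


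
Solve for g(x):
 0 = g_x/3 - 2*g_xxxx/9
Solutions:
 g(x) = C1 + C4*exp(2^(2/3)*3^(1/3)*x/2) + (C2*sin(2^(2/3)*3^(5/6)*x/4) + C3*cos(2^(2/3)*3^(5/6)*x/4))*exp(-2^(2/3)*3^(1/3)*x/4)


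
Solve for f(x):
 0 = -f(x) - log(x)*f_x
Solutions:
 f(x) = C1*exp(-li(x))


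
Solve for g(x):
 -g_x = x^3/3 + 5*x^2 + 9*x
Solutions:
 g(x) = C1 - x^4/12 - 5*x^3/3 - 9*x^2/2


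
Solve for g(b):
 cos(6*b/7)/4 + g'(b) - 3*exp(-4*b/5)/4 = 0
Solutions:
 g(b) = C1 - 7*sin(6*b/7)/24 - 15*exp(-4*b/5)/16


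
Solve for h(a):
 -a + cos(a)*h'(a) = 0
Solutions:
 h(a) = C1 + Integral(a/cos(a), a)


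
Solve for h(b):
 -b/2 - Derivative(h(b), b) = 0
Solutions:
 h(b) = C1 - b^2/4


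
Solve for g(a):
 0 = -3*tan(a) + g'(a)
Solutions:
 g(a) = C1 - 3*log(cos(a))


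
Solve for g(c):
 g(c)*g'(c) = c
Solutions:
 g(c) = -sqrt(C1 + c^2)
 g(c) = sqrt(C1 + c^2)


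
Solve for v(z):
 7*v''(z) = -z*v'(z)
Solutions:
 v(z) = C1 + C2*erf(sqrt(14)*z/14)


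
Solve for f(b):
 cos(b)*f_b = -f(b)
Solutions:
 f(b) = C1*sqrt(sin(b) - 1)/sqrt(sin(b) + 1)


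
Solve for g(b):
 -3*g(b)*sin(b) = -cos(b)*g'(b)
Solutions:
 g(b) = C1/cos(b)^3


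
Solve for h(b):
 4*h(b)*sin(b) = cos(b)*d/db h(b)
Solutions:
 h(b) = C1/cos(b)^4


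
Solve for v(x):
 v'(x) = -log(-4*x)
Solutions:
 v(x) = C1 - x*log(-x) + x*(1 - 2*log(2))


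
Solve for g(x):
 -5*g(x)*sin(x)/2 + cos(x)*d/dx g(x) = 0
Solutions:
 g(x) = C1/cos(x)^(5/2)


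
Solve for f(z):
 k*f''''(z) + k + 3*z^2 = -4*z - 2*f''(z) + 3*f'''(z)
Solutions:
 f(z) = C1 + C2*z + C3*exp(z*(3 - sqrt(9 - 8*k))/(2*k)) + C4*exp(z*(sqrt(9 - 8*k) + 3)/(2*k)) - z^4/8 - 13*z^3/12 + z^2*(4*k - 39)/8


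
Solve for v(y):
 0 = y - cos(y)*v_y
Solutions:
 v(y) = C1 + Integral(y/cos(y), y)
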